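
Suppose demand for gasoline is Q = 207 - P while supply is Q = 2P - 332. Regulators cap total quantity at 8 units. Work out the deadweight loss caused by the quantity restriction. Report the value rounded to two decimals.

Rewriting demand in inverse form: P = 207 - Q.
Rewriting supply in inverse form: P = 166 + 0.5Q.
Unrestricted equilibrium: Q* = (207 - 166)/(1 + 0.5) = 27.3333.
At Q = 8 the demand price is 207 - (8) = 199 and the supply price is 166 + 0.5(8) = 170.
Deadweight loss is the triangle between the curves from 8 to 27.3333: (1/2)(199 - 170)(27.3333 - 8) = 280.3333.

280.33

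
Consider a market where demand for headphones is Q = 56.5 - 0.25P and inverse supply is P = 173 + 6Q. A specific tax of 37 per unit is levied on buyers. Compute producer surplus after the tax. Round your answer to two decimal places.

Rewriting demand in inverse form: P = 226 - 4Q.
Pre-tax equilibrium: 226 - 4Q = 173 + 6Q gives Q* = 5.3, P* = 204.8.
A tax on buyers shifts demand down by 37: (226 - 37) - 4Q = 173 + 6Q, so Q_t = 1.6. Buyers pay P_b = 219.6; sellers receive P_s = P_b - 37 = 182.6.
PS = (1/2)(Q_t)(P_s - 173) = (1/2)(1.6)(9.6) = 7.68.

7.68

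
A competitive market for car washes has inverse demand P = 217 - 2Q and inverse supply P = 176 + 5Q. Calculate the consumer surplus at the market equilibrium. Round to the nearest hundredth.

34.31

Equilibrium: 217 - 2Q = 176 + 5Q, so Q* = 5.8571 and P* = 205.2857.
Consumer surplus is the triangle under demand above P*: (1/2)(5.8571)(217 - 205.2857) = (1/2)(5.8571)(11.7143) = 34.3061.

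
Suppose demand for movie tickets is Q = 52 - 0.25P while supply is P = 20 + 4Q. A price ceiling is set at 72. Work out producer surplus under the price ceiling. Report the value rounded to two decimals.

338.00

Rewriting demand in inverse form: P = 208 - 4Q.
Without the control, 208 - 4Q = 20 + 4Q so Q* = 23.5 and P* = 114.
At the ceiling price 72, quantity supplied is (72 - 20)/4 = 13; supply is the short side, so Q = 13 trades at P = 72.
PS is the triangle above supply below 72: (1/2)(13)(72 - 20) = 338.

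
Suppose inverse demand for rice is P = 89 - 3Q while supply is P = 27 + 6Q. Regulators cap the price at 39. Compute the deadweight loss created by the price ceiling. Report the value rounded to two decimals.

107.56

Free-market equilibrium: 89 - 3Q = 27 + 6Q gives Q* = 6.8889, P* = 68.3333.
At P = 39, sellers supply (39 - 27)/6 = 2 while buyers want more, so the quantity traded is 2 at price 39.
At Q = 2 the demand price is 83 and the supply price is 39. Deadweight loss is the triangle between the curves from 2 to 6.8889: (1/2)(83 - 39)(6.8889 - 2) = 107.5556.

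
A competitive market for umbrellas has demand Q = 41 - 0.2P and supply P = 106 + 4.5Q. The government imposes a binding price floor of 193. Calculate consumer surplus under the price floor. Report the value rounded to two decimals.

14.40

Rewriting demand in inverse form: P = 205 - 5Q.
Without the control, 205 - 5Q = 106 + 4.5Q so Q* = 10.4211 and P* = 152.8947.
At P = 193, buyers demand (205 - 193)/5 = 2.4 while sellers would supply more, so the quantity traded is 2.4 at price 193.
CS is the triangle under demand above 193: (1/2)(2.4)(205 - 193) = 14.4.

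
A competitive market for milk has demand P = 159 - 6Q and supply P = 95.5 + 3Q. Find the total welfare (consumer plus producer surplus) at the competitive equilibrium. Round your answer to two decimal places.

224.01

Equilibrium: 159 - 6Q = 95.5 + 3Q, so Q* = 7.0556 and P* = 116.6667.
CS = (1/2)(7.0556)(42.3333) = 149.3426 and PS = (1/2)(7.0556)(21.1667) = 74.6713, so total surplus = 224.0139.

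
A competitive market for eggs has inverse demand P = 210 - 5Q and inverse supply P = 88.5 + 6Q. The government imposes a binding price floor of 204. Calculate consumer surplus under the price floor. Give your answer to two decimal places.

Free-market equilibrium: 210 - 5Q = 88.5 + 6Q gives Q* = 11.0455, P* = 154.7727.
At P = 204, buyers demand (210 - 204)/5 = 1.2 while sellers would supply more, so the quantity traded is 1.2 at price 204.
CS is the triangle under demand above 204: (1/2)(1.2)(210 - 204) = 3.6.

3.60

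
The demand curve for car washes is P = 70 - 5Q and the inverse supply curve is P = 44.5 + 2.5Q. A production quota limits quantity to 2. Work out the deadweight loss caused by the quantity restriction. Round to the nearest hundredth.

Unrestricted equilibrium: Q* = (70 - 44.5)/(5 + 2.5) = 3.4.
At Q = 2 the demand price is 70 - 5(2) = 60 and the supply price is 44.5 + 2.5(2) = 49.5.
DWL = (1/2)(gap between curves at 2) x (Q* - 2) = (1/2)(10.5)(1.4) = 7.35.

7.35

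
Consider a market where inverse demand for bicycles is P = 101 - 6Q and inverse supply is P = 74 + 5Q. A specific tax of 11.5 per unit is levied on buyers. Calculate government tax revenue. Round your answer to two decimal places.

16.20

Without the tax, 101 - 6Q = 74 + 5Q so Q* = 2.4545 and P* = 86.2727.
A tax on buyers shifts demand down by 11.5: (101 - 11.5) - 6Q = 74 + 5Q, so Q_t = 1.4091. Buyers pay P_b = 92.5455; sellers receive P_s = P_b - 11.5 = 81.0455.
Tax revenue = t x Q_t = 11.5 x 1.4091 = 16.2045.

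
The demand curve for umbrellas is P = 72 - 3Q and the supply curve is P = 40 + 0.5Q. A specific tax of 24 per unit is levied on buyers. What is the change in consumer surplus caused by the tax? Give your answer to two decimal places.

-117.55

Pre-tax equilibrium: 72 - 3Q = 40 + 0.5Q gives Q* = 9.1429, P* = 44.5714.
With the tax, buyers' net willingness to pay falls by 24: (72 - 24) - 3Q = 40 + 0.5Q, so Q_t = 2.2857. Buyers pay P_b = 65.1429; sellers receive P_s = P_b - 24 = 41.1429.
CS falls from (1/2)(9.1429)(27.4286) = 125.3878 to (1/2)(2.2857)(6.8571) = 7.8367, a change of -117.551.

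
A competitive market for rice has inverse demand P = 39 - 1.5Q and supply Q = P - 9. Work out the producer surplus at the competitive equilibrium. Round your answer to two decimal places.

72.00

Rewriting supply in inverse form: P = 9 + Q.
Equilibrium: 39 - 1.5Q = 9 + Q, so Q* = 12 and P* = 21.
PS is the area between P* and the supply curve from 0 to Q*: (1/2)(12)(12) = 72.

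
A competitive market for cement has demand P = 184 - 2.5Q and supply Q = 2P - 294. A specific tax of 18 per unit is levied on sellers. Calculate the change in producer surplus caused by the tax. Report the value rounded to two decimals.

-28.00

Rewriting supply in inverse form: P = 147 + 0.5Q.
Pre-tax equilibrium: 184 - 2.5Q = 147 + 0.5Q gives Q* = 12.3333, P* = 153.1667.
With the tax, sellers need 18 more per unit: 184 - 2.5Q = 147 + 0.5Q + 18, so Q_t = 6.3333. Buyers pay P_b = 168.1667; sellers receive P_s = P_b - 18 = 150.1667.
Producers lose the trapezoid between P_s and P* out to Q_t plus the triangle from Q_t to Q*: change in PS = 10.0278 - 38.0278 = -28.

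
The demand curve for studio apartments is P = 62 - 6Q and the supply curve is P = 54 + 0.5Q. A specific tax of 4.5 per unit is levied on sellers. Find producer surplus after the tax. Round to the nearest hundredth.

Pre-tax equilibrium: 62 - 6Q = 54 + 0.5Q gives Q* = 1.2308, P* = 54.6154.
A tax on sellers shifts supply up by 4.5: 62 - 6Q = 54 + 0.5Q + 4.5, so Q_t = 0.5385. Buyers pay P_b = 58.7692; sellers receive P_s = P_b - 4.5 = 54.2692.
PS = (1/2)(Q_t)(P_s - 54) = (1/2)(0.5385)(0.2692) = 0.0725.

0.07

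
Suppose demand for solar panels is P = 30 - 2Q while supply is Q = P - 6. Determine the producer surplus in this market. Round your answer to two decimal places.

32.00

Rewriting supply in inverse form: P = 6 + Q.
Equilibrium: 30 - 2Q = 6 + Q, so Q* = 8 and P* = 14.
The supply curve's price intercept is 6, so PS = (1/2)(Q*)(P* - 6) = (1/2)(8)(8) = 32.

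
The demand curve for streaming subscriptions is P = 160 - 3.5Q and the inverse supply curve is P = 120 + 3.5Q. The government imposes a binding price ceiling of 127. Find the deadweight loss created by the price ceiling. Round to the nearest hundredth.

Free-market equilibrium: 160 - 3.5Q = 120 + 3.5Q gives Q* = 5.7143, P* = 140.
At the ceiling price 127, quantity supplied is (127 - 120)/3.5 = 2; supply is the short side, so Q = 2 trades at P = 127.
At Q = 2 the demand price is 153 and the supply price is 127. Deadweight loss is the triangle between the curves from 2 to 5.7143: (1/2)(153 - 127)(5.7143 - 2) = 48.2857.

48.29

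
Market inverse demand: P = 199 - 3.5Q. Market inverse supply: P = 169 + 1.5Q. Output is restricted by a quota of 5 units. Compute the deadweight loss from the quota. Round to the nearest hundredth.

Without the quota, 199 - 3.5Q = 169 + 1.5Q gives Q* = 6.
At Q = 5 the demand price is 199 - 3.5(5) = 181.5 and the supply price is 169 + 1.5(5) = 176.5.
DWL = (1/2)(gap between curves at 5) x (Q* - 5) = (1/2)(5)(1) = 2.5.

2.50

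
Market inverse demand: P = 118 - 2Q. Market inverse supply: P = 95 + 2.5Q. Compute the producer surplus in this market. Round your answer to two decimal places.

Equilibrium: 118 - 2Q = 95 + 2.5Q, so Q* = 5.1111 and P* = 107.7778.
Producer surplus is the triangle above supply below P*: (1/2)(5.1111)(107.7778 - 95) = (1/2)(5.1111)(12.7778) = 32.6543.

32.65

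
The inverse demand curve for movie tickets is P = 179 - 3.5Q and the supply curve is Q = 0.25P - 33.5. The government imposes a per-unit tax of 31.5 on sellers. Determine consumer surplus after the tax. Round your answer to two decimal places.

Rewriting supply in inverse form: P = 134 + 4Q.
Without the tax, 179 - 3.5Q = 134 + 4Q so Q* = 6 and P* = 158.
With the tax, sellers need 31.5 more per unit: 179 - 3.5Q = 134 + 4Q + 31.5, so Q_t = 1.8. Buyers pay P_b = 172.7; sellers receive P_s = P_b - 31.5 = 141.2.
CS = (1/2)(Q_t)(179 - P_b) = (1/2)(1.8)(6.3) = 5.67.

5.67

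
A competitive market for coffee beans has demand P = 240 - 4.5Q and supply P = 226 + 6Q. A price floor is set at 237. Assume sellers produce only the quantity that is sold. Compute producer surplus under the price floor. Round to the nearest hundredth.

Free-market equilibrium: 240 - 4.5Q = 226 + 6Q gives Q* = 1.3333, P* = 234.
At P = 237, buyers demand (240 - 237)/4.5 = 0.6667 while sellers would supply more, so the quantity traded is 0.6667 at price 237.
The supply price at Q = 0.6667 is 230. PS is the trapezoid between 237 and supply over [0, 0.6667]: (1/2)[(237 - 226) + (237 - 230)](0.6667) = 6.

6.00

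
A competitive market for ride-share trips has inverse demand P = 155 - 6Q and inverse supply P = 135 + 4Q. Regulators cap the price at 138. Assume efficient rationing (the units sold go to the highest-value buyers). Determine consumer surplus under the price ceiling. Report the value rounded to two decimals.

Without the control, 155 - 6Q = 135 + 4Q so Q* = 2 and P* = 143.
At the ceiling price 138, quantity supplied is (138 - 135)/4 = 0.75; supply is the short side, so Q = 0.75 trades at P = 138.
The demand price at Q = 0.75 is 150.5. CS is the trapezoid between demand and 138 over [0, 0.75]: (1/2)[(155 - 138) + (150.5 - 138)](0.75) = 11.0625.

11.06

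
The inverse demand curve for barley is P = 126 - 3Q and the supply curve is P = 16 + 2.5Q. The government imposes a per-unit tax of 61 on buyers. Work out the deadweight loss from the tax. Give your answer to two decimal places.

Pre-tax equilibrium: 126 - 3Q = 16 + 2.5Q gives Q* = 20, P* = 66.
With the tax, buyers' net willingness to pay falls by 61: (126 - 61) - 3Q = 16 + 2.5Q, so Q_t = 8.9091. Buyers pay P_b = 99.2727; sellers receive P_s = P_b - 61 = 38.2727.
Deadweight loss is the triangle between the curves from Q_t to Q*: (1/2)(20 - 8.9091)(61) = 338.2727.

338.27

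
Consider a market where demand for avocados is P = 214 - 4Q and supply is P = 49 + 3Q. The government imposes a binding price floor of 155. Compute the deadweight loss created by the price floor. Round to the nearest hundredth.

Without the control, 214 - 4Q = 49 + 3Q so Q* = 23.5714 and P* = 119.7143.
At the floor price 155, quantity demanded is (214 - 155)/4 = 14.75; demand is the short side, so Q = 14.75 trades at P = 155.
The lost-trades triangle has base Q* - 14.75 = 8.8214 and height equal to the gap between the curves at Q = 14.75, which is 155 - 93.25 = 61.75. DWL = (1/2)(8.8214)(61.75) = 272.3616.

272.36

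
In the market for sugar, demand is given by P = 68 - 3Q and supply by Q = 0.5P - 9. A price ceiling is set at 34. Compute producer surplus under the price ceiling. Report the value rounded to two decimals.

Rewriting supply in inverse form: P = 18 + 2Q.
Free-market equilibrium: 68 - 3Q = 18 + 2Q gives Q* = 10, P* = 38.
At the ceiling price 34, quantity supplied is (34 - 18)/2 = 8; supply is the short side, so Q = 8 trades at P = 34.
PS is the triangle above supply below 34: (1/2)(8)(34 - 18) = 64.

64.00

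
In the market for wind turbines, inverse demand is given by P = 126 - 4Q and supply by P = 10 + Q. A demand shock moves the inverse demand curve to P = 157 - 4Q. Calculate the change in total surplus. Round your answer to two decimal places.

Initial equilibrium: Q_0 = 23.2, P_0 = 33.2; CS_0 = (1/2)(23.2)(92.8) = 1076.48, PS_0 = (1/2)(23.2)(23.2) = 269.12.
New equilibrium: 157 - 4Q = 10 + Q gives Q_1 = 29.4, P_1 = 39.4; CS_1 = 1728.72, PS_1 = 432.18.
Change in total surplus = (1728.72 + 432.18) - (1076.48 + 269.12) = 815.3.

815.30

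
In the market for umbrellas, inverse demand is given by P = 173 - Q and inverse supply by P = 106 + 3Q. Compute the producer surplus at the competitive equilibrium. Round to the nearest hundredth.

Setting demand equal to supply, 67 = 4Q, so Q* = 16.75 and P* = 156.25.
The supply curve's price intercept is 106, so PS = (1/2)(Q*)(P* - 106) = (1/2)(16.75)(50.25) = 420.8438.

420.84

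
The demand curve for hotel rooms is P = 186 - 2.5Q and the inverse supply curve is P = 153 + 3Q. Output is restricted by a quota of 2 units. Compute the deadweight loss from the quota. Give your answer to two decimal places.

44.00

Unrestricted equilibrium: Q* = (186 - 153)/(2.5 + 3) = 6.
At Q = 2 the demand price is 186 - 2.5(2) = 181 and the supply price is 153 + 3(2) = 159.
Deadweight loss is the triangle between the curves from 2 to 6: (1/2)(181 - 159)(6 - 2) = 44.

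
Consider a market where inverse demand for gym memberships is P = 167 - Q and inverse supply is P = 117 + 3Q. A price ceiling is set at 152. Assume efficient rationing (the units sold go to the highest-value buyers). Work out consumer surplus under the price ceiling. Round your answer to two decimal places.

Free-market equilibrium: 167 - Q = 117 + 3Q gives Q* = 12.5, P* = 154.5.
At the ceiling price 152, quantity supplied is (152 - 117)/3 = 11.6667; supply is the short side, so Q = 11.6667 trades at P = 152.
The demand price at Q = 11.6667 is 155.3333. CS is the trapezoid between demand and 152 over [0, 11.6667]: (1/2)[(167 - 152) + (155.3333 - 152)](11.6667) = 106.9444.

106.94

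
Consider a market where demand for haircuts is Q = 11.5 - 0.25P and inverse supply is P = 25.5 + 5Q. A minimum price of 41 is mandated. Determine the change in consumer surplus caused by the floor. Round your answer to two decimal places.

Rewriting demand in inverse form: P = 46 - 4Q.
Without the control, 46 - 4Q = 25.5 + 5Q so Q* = 2.2778 and P* = 36.8889.
At the floor price 41, quantity demanded is (46 - 41)/4 = 1.25; demand is the short side, so Q = 1.25 trades at P = 41.
CS goes from (1/2)(2.2778)(9.1111) = 10.3765 to 3.125 (computed as (46 - 41)(1.25) - (1/2)(4)(1.25)^2), a change of -7.2515.

-7.25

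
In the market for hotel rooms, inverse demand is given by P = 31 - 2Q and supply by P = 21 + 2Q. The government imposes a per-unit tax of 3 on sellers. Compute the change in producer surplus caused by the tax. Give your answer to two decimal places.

Without the tax, 31 - 2Q = 21 + 2Q so Q* = 2.5 and P* = 26.
A tax on sellers shifts supply up by 3: 31 - 2Q = 21 + 2Q + 3, so Q_t = 1.75. Buyers pay P_b = 27.5; sellers receive P_s = P_b - 3 = 24.5.
PS falls from (1/2)(2.5)(5) = 6.25 to (1/2)(1.75)(3.5) = 3.0625, a change of -3.1875.

-3.19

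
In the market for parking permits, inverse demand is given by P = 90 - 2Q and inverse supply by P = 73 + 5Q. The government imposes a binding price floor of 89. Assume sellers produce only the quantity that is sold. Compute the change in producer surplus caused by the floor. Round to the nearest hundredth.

Free-market equilibrium: 90 - 2Q = 73 + 5Q gives Q* = 2.4286, P* = 85.1429.
At P = 89, buyers demand (90 - 89)/2 = 0.5 while sellers would supply more, so the quantity traded is 0.5 at price 89.
PS goes from (1/2)(2.4286)(12.1429) = 14.7449 to 7.375 (computed as (89 - 73)(0.5) - (1/2)(5)(0.5)^2), a change of -7.3699.

-7.37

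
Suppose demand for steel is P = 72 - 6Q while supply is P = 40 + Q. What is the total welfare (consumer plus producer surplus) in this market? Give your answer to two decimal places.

Setting demand equal to supply, 32 = 7Q, so Q* = 4.5714 and P* = 44.5714.
Total surplus is the full triangle between the curves from 0 to Q*: (1/2)(4.5714)(72 - 40) = 73.1429.

73.14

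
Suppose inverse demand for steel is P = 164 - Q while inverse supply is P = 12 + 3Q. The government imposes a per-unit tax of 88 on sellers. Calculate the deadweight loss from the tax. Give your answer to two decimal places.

968.00

Pre-tax equilibrium: 164 - Q = 12 + 3Q gives Q* = 38, P* = 126.
A tax on sellers shifts supply up by 88: 164 - Q = 12 + 3Q + 88, so Q_t = 16. Buyers pay P_b = 148; sellers receive P_s = P_b - 88 = 60.
Deadweight loss is the triangle between the curves from Q_t to Q*: (1/2)(38 - 16)(88) = 968.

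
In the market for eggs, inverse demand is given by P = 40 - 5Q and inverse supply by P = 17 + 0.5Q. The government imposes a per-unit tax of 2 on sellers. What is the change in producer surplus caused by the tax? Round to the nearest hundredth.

-0.73

Pre-tax equilibrium: 40 - 5Q = 17 + 0.5Q gives Q* = 4.1818, P* = 19.0909.
A tax on sellers shifts supply up by 2: 40 - 5Q = 17 + 0.5Q + 2, so Q_t = 3.8182. Buyers pay P_b = 20.9091; sellers receive P_s = P_b - 2 = 18.9091.
Producers lose the trapezoid between P_s and P* out to Q_t plus the triangle from Q_t to Q*: change in PS = 3.6446 - 4.3719 = -0.7273.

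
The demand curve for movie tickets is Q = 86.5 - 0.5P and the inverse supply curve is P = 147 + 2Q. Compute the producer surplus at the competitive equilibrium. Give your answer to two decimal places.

Rewriting demand in inverse form: P = 173 - 2Q.
Setting demand equal to supply, 26 = 4Q, so Q* = 6.5 and P* = 160.
Producer surplus is the triangle above supply below P*: (1/2)(6.5)(160 - 147) = (1/2)(6.5)(13) = 42.25.

42.25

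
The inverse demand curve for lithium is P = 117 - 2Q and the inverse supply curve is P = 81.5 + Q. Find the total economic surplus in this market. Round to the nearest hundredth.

Setting demand equal to supply, 35.5 = 3Q, so Q* = 11.8333 and P* = 93.3333.
Total surplus is the full triangle between the curves from 0 to Q*: (1/2)(11.8333)(117 - 81.5) = 210.0417.

210.04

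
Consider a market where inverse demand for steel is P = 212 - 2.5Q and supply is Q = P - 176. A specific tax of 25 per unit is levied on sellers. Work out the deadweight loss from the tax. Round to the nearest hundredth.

89.29

Rewriting supply in inverse form: P = 176 + Q.
Pre-tax equilibrium: 212 - 2.5Q = 176 + Q gives Q* = 10.2857, P* = 186.2857.
A tax on sellers shifts supply up by 25: 212 - 2.5Q = 176 + Q + 25, so Q_t = 3.1429. Buyers pay P_b = 204.1429; sellers receive P_s = P_b - 25 = 179.1429.
Deadweight loss is the triangle between the curves from Q_t to Q*: (1/2)(10.2857 - 3.1429)(25) = 89.2857.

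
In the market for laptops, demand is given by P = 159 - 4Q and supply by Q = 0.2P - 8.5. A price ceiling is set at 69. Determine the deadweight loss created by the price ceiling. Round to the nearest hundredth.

262.97

Rewriting supply in inverse form: P = 42.5 + 5Q.
Free-market equilibrium: 159 - 4Q = 42.5 + 5Q gives Q* = 12.9444, P* = 107.2222.
At P = 69, sellers supply (69 - 42.5)/5 = 5.3 while buyers want more, so the quantity traded is 5.3 at price 69.
At Q = 5.3 the demand price is 137.8 and the supply price is 69. Deadweight loss is the triangle between the curves from 5.3 to 12.9444: (1/2)(137.8 - 69)(12.9444 - 5.3) = 262.9689.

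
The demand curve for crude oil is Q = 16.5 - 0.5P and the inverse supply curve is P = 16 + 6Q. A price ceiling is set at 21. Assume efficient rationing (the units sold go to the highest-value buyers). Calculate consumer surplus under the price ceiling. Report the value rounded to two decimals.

Rewriting demand in inverse form: P = 33 - 2Q.
Without the control, 33 - 2Q = 16 + 6Q so Q* = 2.125 and P* = 28.75.
At the ceiling price 21, quantity supplied is (21 - 16)/6 = 0.8333; supply is the short side, so Q = 0.8333 trades at P = 21.
The demand price at Q = 0.8333 is 31.3333. CS is the trapezoid between demand and 21 over [0, 0.8333]: (1/2)[(33 - 21) + (31.3333 - 21)](0.8333) = 9.3056.

9.31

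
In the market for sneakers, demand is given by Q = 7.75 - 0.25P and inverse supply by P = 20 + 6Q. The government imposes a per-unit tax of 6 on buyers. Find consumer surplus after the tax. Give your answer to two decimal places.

Rewriting demand in inverse form: P = 31 - 4Q.
Without the tax, 31 - 4Q = 20 + 6Q so Q* = 1.1 and P* = 26.6.
A tax on buyers shifts demand down by 6: (31 - 6) - 4Q = 20 + 6Q, so Q_t = 0.5. Buyers pay P_b = 29; sellers receive P_s = P_b - 6 = 23.
CS = (1/2)(Q_t)(31 - P_b) = (1/2)(0.5)(2) = 0.5.

0.50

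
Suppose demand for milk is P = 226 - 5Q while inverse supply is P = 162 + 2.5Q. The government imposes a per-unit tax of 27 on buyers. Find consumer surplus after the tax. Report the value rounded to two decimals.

60.84

Pre-tax equilibrium: 226 - 5Q = 162 + 2.5Q gives Q* = 8.5333, P* = 183.3333.
A tax on buyers shifts demand down by 27: (226 - 27) - 5Q = 162 + 2.5Q, so Q_t = 4.9333. Buyers pay P_b = 201.3333; sellers receive P_s = P_b - 27 = 174.3333.
Consumer surplus is the triangle under demand above P_b: (1/2)(4.9333)(226 - 201.3333) = 60.8444.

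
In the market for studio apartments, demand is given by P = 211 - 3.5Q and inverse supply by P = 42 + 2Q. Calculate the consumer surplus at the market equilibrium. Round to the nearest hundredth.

1652.29

Set 211 - 3.5Q = 42 + 2Q, which gives 169 = 5.5Q, so Q* = 30.7273 and P* = 211 - 3.5(30.7273) = 103.4545.
Consumer surplus is the triangle under demand above P*: (1/2)(30.7273)(211 - 103.4545) = (1/2)(30.7273)(107.5455) = 1652.2893.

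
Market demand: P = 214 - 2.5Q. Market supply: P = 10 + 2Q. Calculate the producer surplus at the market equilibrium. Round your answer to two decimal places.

Set 214 - 2.5Q = 10 + 2Q, which gives 204 = 4.5Q, so Q* = 45.3333 and P* = 214 - 2.5(45.3333) = 100.6667.
Producer surplus is the triangle above supply below P*: (1/2)(45.3333)(100.6667 - 10) = (1/2)(45.3333)(90.6667) = 2055.1111.

2055.11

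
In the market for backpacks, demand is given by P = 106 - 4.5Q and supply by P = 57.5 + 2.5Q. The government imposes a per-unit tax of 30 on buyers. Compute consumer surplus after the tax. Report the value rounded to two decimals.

Without the tax, 106 - 4.5Q = 57.5 + 2.5Q so Q* = 6.9286 and P* = 74.8214.
A tax on buyers shifts demand down by 30: (106 - 30) - 4.5Q = 57.5 + 2.5Q, so Q_t = 2.6429. Buyers pay P_b = 94.1071; sellers receive P_s = P_b - 30 = 64.1071.
CS = (1/2)(Q_t)(106 - P_b) = (1/2)(2.6429)(11.8929) = 15.7156.

15.72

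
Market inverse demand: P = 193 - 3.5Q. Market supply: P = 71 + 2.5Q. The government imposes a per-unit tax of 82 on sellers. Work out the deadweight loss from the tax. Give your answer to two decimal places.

Pre-tax equilibrium: 193 - 3.5Q = 71 + 2.5Q gives Q* = 20.3333, P* = 121.8333.
A tax on sellers shifts supply up by 82: 193 - 3.5Q = 71 + 2.5Q + 82, so Q_t = 6.6667. Buyers pay P_b = 169.6667; sellers receive P_s = P_b - 82 = 87.6667.
The welfare triangle lost has base Q* - Q_t = 13.6667 and height t = 82, so DWL = (1/2)(13.6667)(82) = 560.3333.

560.33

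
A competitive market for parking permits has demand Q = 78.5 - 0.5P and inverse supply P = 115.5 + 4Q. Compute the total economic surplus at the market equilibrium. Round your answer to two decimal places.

143.52

Rewriting demand in inverse form: P = 157 - 2Q.
Setting demand equal to supply, 41.5 = 6Q, so Q* = 6.9167 and P* = 143.1667.
Total surplus is the full triangle between the curves from 0 to Q*: (1/2)(6.9167)(157 - 115.5) = 143.5208.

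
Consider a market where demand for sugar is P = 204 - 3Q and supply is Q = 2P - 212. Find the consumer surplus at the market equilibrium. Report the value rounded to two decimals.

Rewriting supply in inverse form: P = 106 + 0.5Q.
Set 204 - 3Q = 106 + 0.5Q, which gives 98 = 3.5Q, so Q* = 28 and P* = 204 - 3(28) = 120.
CS is the area between the demand curve and P* from 0 to Q*: (1/2)(28)(84) = 1176.

1176.00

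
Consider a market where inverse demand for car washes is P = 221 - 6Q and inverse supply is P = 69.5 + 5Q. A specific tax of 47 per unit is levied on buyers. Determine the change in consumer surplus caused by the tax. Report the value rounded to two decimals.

-298.31

Without the tax, 221 - 6Q = 69.5 + 5Q so Q* = 13.7727 and P* = 138.3636.
With the tax, buyers' net willingness to pay falls by 47: (221 - 47) - 6Q = 69.5 + 5Q, so Q_t = 9.5. Buyers pay P_b = 164; sellers receive P_s = P_b - 47 = 117.
CS falls from (1/2)(13.7727)(82.6364) = 569.064 to (1/2)(9.5)(57) = 270.75, a change of -298.314.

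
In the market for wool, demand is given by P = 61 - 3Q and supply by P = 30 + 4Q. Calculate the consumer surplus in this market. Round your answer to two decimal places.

Equilibrium: 61 - 3Q = 30 + 4Q, so Q* = 4.4286 and P* = 47.7143.
The demand choke price is 61, so CS = (1/2)(Q*)(61 - P*) = (1/2)(4.4286)(13.2857) = 29.4184.

29.42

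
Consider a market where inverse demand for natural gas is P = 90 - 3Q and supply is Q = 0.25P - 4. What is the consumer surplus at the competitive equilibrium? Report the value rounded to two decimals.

Rewriting supply in inverse form: P = 16 + 4Q.
Setting demand equal to supply, 74 = 7Q, so Q* = 10.5714 and P* = 58.2857.
CS is the area between the demand curve and P* from 0 to Q*: (1/2)(10.5714)(31.7143) = 167.6327.

167.63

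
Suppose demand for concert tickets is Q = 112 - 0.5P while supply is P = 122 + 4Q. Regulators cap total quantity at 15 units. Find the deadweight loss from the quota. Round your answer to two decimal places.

Rewriting demand in inverse form: P = 224 - 2Q.
Without the quota, 224 - 2Q = 122 + 4Q gives Q* = 17.
At Q = 15 the demand price is 224 - 2(15) = 194 and the supply price is 122 + 4(15) = 182.
Deadweight loss is the triangle between the curves from 15 to 17: (1/2)(194 - 182)(17 - 15) = 12.

12.00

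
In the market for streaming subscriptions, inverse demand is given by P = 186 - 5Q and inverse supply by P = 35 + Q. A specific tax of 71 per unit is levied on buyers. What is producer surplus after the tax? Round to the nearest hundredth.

88.89

Pre-tax equilibrium: 186 - 5Q = 35 + Q gives Q* = 25.1667, P* = 60.1667.
A tax on buyers shifts demand down by 71: (186 - 71) - 5Q = 35 + Q, so Q_t = 13.3333. Buyers pay P_b = 119.3333; sellers receive P_s = P_b - 71 = 48.3333.
Producer surplus is the triangle above supply below P_s: (1/2)(13.3333)(48.3333 - 35) = 88.8889.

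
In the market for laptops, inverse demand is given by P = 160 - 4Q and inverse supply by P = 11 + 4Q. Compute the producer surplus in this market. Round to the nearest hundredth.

Set 160 - 4Q = 11 + 4Q, which gives 149 = 8Q, so Q* = 18.625 and P* = 160 - 4(18.625) = 85.5.
PS is the area between P* and the supply curve from 0 to Q*: (1/2)(18.625)(74.5) = 693.7812.

693.78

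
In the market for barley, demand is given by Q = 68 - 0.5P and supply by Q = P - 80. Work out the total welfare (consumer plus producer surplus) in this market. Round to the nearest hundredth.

Rewriting demand in inverse form: P = 136 - 2Q.
Rewriting supply in inverse form: P = 80 + Q.
Set 136 - 2Q = 80 + Q, which gives 56 = 3Q, so Q* = 18.6667 and P* = 136 - 2(18.6667) = 98.6667.
Total surplus is the full triangle between the curves from 0 to Q*: (1/2)(18.6667)(136 - 80) = 522.6667.

522.67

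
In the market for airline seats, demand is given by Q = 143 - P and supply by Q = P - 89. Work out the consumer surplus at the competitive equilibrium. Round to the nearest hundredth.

Rewriting demand in inverse form: P = 143 - Q.
Rewriting supply in inverse form: P = 89 + Q.
Set 143 - Q = 89 + Q, which gives 54 = 2Q, so Q* = 27 and P* = 143 - (27) = 116.
CS is the area between the demand curve and P* from 0 to Q*: (1/2)(27)(27) = 364.5.

364.50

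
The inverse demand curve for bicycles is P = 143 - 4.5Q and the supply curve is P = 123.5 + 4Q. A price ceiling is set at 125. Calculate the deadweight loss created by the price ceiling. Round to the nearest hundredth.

Without the control, 143 - 4.5Q = 123.5 + 4Q so Q* = 2.2941 and P* = 132.6765.
At P = 125, sellers supply (125 - 123.5)/4 = 0.375 while buyers want more, so the quantity traded is 0.375 at price 125.
At Q = 0.375 the demand price is 141.3125 and the supply price is 125. Deadweight loss is the triangle between the curves from 0.375 to 2.2941: (1/2)(141.3125 - 125)(2.2941 - 0.375) = 15.6528.

15.65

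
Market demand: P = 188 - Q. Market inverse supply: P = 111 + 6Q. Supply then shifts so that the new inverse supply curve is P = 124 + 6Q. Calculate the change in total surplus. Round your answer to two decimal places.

Initial equilibrium: Q_0 = 11, P_0 = 177; CS_0 = (1/2)(11)(11) = 60.5, PS_0 = (1/2)(11)(66) = 363.
New equilibrium: 188 - Q = 124 + 6Q gives Q_1 = 9.1429, P_1 = 178.8571; CS_1 = 41.7959, PS_1 = 250.7755.
Change in total surplus = (41.7959 + 250.7755) - (60.5 + 363) = -130.9286.

-130.93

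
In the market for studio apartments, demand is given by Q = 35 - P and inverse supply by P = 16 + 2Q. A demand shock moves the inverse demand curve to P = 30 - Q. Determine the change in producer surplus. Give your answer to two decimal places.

-18.33

Rewriting demand in inverse form: P = 35 - Q.
Initial equilibrium: Q_0 = 6.3333, P_0 = 28.6667; CS_0 = (1/2)(6.3333)(6.3333) = 20.0556, PS_0 = (1/2)(6.3333)(12.6667) = 40.1111.
New equilibrium: 30 - Q = 16 + 2Q gives Q_1 = 4.6667, P_1 = 25.3333; CS_1 = 10.8889, PS_1 = 21.7778.
Change in producer surplus = 21.7778 - 40.1111 = -18.3333.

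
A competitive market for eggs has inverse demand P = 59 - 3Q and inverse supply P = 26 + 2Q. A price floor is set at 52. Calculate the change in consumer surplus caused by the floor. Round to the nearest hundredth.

-57.17

Without the control, 59 - 3Q = 26 + 2Q so Q* = 6.6 and P* = 39.2.
At the floor price 52, quantity demanded is (59 - 52)/3 = 2.3333; demand is the short side, so Q = 2.3333 trades at P = 52.
CS goes from (1/2)(6.6)(19.8) = 65.34 to 8.1667 (computed as (59 - 52)(2.3333) - (1/2)(3)(2.3333)^2), a change of -57.1733.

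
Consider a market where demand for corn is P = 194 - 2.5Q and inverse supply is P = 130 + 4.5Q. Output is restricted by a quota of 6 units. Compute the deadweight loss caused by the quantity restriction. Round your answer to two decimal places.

34.57

Without the quota, 194 - 2.5Q = 130 + 4.5Q gives Q* = 9.1429.
At Q = 6 the demand price is 194 - 2.5(6) = 179 and the supply price is 130 + 4.5(6) = 157.
Deadweight loss is the triangle between the curves from 6 to 9.1429: (1/2)(179 - 157)(9.1429 - 6) = 34.5714.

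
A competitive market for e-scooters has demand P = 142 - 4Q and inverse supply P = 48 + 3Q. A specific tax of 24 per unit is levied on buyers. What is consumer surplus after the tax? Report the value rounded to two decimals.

200.00

Without the tax, 142 - 4Q = 48 + 3Q so Q* = 13.4286 and P* = 88.2857.
With the tax, buyers' net willingness to pay falls by 24: (142 - 24) - 4Q = 48 + 3Q, so Q_t = 10. Buyers pay P_b = 102; sellers receive P_s = P_b - 24 = 78.
Consumer surplus is the triangle under demand above P_b: (1/2)(10)(142 - 102) = 200.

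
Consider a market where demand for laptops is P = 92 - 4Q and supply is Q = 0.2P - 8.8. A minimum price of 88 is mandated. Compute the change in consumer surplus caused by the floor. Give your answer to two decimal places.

Rewriting supply in inverse form: P = 44 + 5Q.
Free-market equilibrium: 92 - 4Q = 44 + 5Q gives Q* = 5.3333, P* = 70.6667.
At the floor price 88, quantity demanded is (92 - 88)/4 = 1; demand is the short side, so Q = 1 trades at P = 88.
CS goes from (1/2)(5.3333)(21.3333) = 56.8889 to 2 (computed as (92 - 88)(1) - (1/2)(4)(1)^2), a change of -54.8889.

-54.89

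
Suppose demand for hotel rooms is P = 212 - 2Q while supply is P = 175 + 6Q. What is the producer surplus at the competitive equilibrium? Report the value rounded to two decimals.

64.17

Set 212 - 2Q = 175 + 6Q, which gives 37 = 8Q, so Q* = 4.625 and P* = 212 - 2(4.625) = 202.75.
Producer surplus is the triangle above supply below P*: (1/2)(4.625)(202.75 - 175) = (1/2)(4.625)(27.75) = 64.1719.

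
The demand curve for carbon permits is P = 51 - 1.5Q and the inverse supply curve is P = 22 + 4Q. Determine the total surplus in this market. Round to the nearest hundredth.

Setting demand equal to supply, 29 = 5.5Q, so Q* = 5.2727 and P* = 43.0909.
CS = (1/2)(5.2727)(7.9091) = 20.8512 and PS = (1/2)(5.2727)(21.0909) = 55.6033, so total surplus = 76.4545.

76.45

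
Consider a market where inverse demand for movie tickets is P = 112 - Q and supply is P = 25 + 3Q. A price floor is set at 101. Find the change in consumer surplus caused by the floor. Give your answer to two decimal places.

-176.03

Free-market equilibrium: 112 - Q = 25 + 3Q gives Q* = 21.75, P* = 90.25.
At P = 101, buyers demand (112 - 101)/1 = 11 while sellers would supply more, so the quantity traded is 11 at price 101.
CS goes from (1/2)(21.75)(21.75) = 236.5312 to 60.5 (computed as (112 - 101)(11) - (1/2)(1)(11)^2), a change of -176.0312.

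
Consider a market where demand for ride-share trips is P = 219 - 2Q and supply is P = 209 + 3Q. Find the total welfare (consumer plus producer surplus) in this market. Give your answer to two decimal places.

Set 219 - 2Q = 209 + 3Q, which gives 10 = 5Q, so Q* = 2 and P* = 219 - 2(2) = 215.
CS = (1/2)(2)(4) = 4 and PS = (1/2)(2)(6) = 6, so total surplus = 10.

10.00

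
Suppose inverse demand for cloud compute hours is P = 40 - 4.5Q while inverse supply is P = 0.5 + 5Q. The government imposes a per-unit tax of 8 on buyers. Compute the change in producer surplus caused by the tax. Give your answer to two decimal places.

-15.73

Without the tax, 40 - 4.5Q = 0.5 + 5Q so Q* = 4.1579 and P* = 21.2895.
A tax on buyers shifts demand down by 8: (40 - 8) - 4.5Q = 0.5 + 5Q, so Q_t = 3.3158. Buyers pay P_b = 25.0789; sellers receive P_s = P_b - 8 = 17.0789.
PS falls from (1/2)(4.1579)(20.7895) = 43.2202 to (1/2)(3.3158)(16.5789) = 27.4861, a change of -15.7341.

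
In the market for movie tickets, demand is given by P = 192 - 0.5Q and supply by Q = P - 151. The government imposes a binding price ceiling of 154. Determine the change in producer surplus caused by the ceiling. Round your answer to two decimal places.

-369.06

Rewriting supply in inverse form: P = 151 + Q.
Free-market equilibrium: 192 - 0.5Q = 151 + Q gives Q* = 27.3333, P* = 178.3333.
At the ceiling price 154, quantity supplied is (154 - 151)/1 = 3; supply is the short side, so Q = 3 trades at P = 154.
PS goes from (1/2)(27.3333)(27.3333) = 373.5556 to 4.5 (computed as (154 - 151)(3) - (1/2)(1)(3)^2), a change of -369.0556.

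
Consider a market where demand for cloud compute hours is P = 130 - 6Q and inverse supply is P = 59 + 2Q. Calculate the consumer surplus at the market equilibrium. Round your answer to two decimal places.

Set 130 - 6Q = 59 + 2Q, which gives 71 = 8Q, so Q* = 8.875 and P* = 130 - 6(8.875) = 76.75.
CS is the area between the demand curve and P* from 0 to Q*: (1/2)(8.875)(53.25) = 236.2969.

236.30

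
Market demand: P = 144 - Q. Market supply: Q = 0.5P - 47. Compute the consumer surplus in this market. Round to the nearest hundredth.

Rewriting supply in inverse form: P = 94 + 2Q.
Setting demand equal to supply, 50 = 3Q, so Q* = 16.6667 and P* = 127.3333.
The demand choke price is 144, so CS = (1/2)(Q*)(144 - P*) = (1/2)(16.6667)(16.6667) = 138.8889.

138.89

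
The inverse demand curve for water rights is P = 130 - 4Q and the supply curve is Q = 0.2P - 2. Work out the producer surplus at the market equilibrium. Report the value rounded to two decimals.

Rewriting supply in inverse form: P = 10 + 5Q.
Equilibrium: 130 - 4Q = 10 + 5Q, so Q* = 13.3333 and P* = 76.6667.
Producer surplus is the triangle above supply below P*: (1/2)(13.3333)(76.6667 - 10) = (1/2)(13.3333)(66.6667) = 444.4444.

444.44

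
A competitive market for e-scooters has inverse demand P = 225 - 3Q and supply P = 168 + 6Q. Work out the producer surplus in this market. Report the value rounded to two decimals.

Setting demand equal to supply, 57 = 9Q, so Q* = 6.3333 and P* = 206.
PS is the area between P* and the supply curve from 0 to Q*: (1/2)(6.3333)(38) = 120.3333.

120.33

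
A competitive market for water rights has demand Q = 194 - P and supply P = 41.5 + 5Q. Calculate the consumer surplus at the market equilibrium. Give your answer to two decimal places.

Rewriting demand in inverse form: P = 194 - Q.
Setting demand equal to supply, 152.5 = 6Q, so Q* = 25.4167 and P* = 168.5833.
Consumer surplus is the triangle under demand above P*: (1/2)(25.4167)(194 - 168.5833) = (1/2)(25.4167)(25.4167) = 323.0035.

323.00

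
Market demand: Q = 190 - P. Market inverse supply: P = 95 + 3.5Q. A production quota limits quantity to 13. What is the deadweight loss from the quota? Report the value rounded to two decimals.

148.03

Rewriting demand in inverse form: P = 190 - Q.
Without the quota, 190 - Q = 95 + 3.5Q gives Q* = 21.1111.
At Q = 13 the demand price is 190 - (13) = 177 and the supply price is 95 + 3.5(13) = 140.5.
Deadweight loss is the triangle between the curves from 13 to 21.1111: (1/2)(177 - 140.5)(21.1111 - 13) = 148.0278.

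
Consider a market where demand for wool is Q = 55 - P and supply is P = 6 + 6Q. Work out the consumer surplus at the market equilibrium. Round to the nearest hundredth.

24.50

Rewriting demand in inverse form: P = 55 - Q.
Equilibrium: 55 - Q = 6 + 6Q, so Q* = 7 and P* = 48.
CS is the area between the demand curve and P* from 0 to Q*: (1/2)(7)(7) = 24.5.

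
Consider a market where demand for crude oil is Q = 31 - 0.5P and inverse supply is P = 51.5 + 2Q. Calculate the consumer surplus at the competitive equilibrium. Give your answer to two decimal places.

Rewriting demand in inverse form: P = 62 - 2Q.
Equilibrium: 62 - 2Q = 51.5 + 2Q, so Q* = 2.625 and P* = 56.75.
CS is the area between the demand curve and P* from 0 to Q*: (1/2)(2.625)(5.25) = 6.8906.

6.89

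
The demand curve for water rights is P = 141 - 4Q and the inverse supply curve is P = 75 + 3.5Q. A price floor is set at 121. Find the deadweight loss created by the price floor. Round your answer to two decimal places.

54.15

Without the control, 141 - 4Q = 75 + 3.5Q so Q* = 8.8 and P* = 105.8.
At P = 121, buyers demand (141 - 121)/4 = 5 while sellers would supply more, so the quantity traded is 5 at price 121.
The lost-trades triangle has base Q* - 5 = 3.8 and height equal to the gap between the curves at Q = 5, which is 121 - 92.5 = 28.5. DWL = (1/2)(3.8)(28.5) = 54.15.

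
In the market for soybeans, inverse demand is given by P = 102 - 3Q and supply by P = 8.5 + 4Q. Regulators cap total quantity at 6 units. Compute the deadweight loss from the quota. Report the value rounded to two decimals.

189.45

Without the quota, 102 - 3Q = 8.5 + 4Q gives Q* = 13.3571.
At Q = 6 the demand price is 102 - 3(6) = 84 and the supply price is 8.5 + 4(6) = 32.5.
DWL = (1/2)(gap between curves at 6) x (Q* - 6) = (1/2)(51.5)(7.3571) = 189.4464.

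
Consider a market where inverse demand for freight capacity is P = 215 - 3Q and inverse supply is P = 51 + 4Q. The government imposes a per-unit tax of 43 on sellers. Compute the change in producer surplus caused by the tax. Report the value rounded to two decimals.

-500.20

Pre-tax equilibrium: 215 - 3Q = 51 + 4Q gives Q* = 23.4286, P* = 144.7143.
With the tax, sellers need 43 more per unit: 215 - 3Q = 51 + 4Q + 43, so Q_t = 17.2857. Buyers pay P_b = 163.1429; sellers receive P_s = P_b - 43 = 120.1429.
Producers lose the trapezoid between P_s and P* out to Q_t plus the triangle from Q_t to Q*: change in PS = 597.5918 - 1097.7959 = -500.2041.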